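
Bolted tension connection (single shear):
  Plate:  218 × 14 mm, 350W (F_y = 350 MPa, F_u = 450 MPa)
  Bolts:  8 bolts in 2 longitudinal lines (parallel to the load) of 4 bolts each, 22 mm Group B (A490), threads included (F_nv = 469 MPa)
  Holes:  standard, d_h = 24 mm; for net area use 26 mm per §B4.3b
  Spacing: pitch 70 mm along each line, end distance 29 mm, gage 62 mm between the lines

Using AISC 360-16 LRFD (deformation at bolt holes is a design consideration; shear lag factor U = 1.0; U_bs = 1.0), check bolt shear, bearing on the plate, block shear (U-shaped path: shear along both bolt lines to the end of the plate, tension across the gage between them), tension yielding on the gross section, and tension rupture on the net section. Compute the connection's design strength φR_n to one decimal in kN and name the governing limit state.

Bolt shear: A_b = π(22)²/4 = 380.13 mm². φR_n = 0.75 × 469 × 380.13 × 8 × 1 = 1069.7 kN.
Bearing (14 mm plate, F_u = 450 MPa): end bolts L_c = 29 − 24/2 = 17, R_n = min(1.2×17×14×450, 2.4×22×14×450) = 128.52 kN/bolt; interior L_c = 70 − 24 = 46, R_n = 332.64 kN/bolt. φR_n = 0.75 × (2×128.52 + 6×332.64) = 1689.7 kN.
Block shear: shear path 2×[29+3×70] = 2×239 mm, A_gv = 6692, A_nv = 2×(239 − 3.5×26)×14 = 4144 mm²; tension across gage: (62 − 1×26)×14 = 504 mm². R_n = min(0.6×450×4144, 0.6×350×6692) + 1.0×450×504 = min(1118.9, 1405.3) + 226.8 = 1345.7 kN. φR_n = 0.75 × 1345.7 = 1009.3 kN.
Tension yield (gross): A_g = 218×14 = 3052 mm². φR_n = 0.90 × 350 × 3052 = 961.4 kN.
Tension rupture (net): A_n = (218 − 2×26)×14 = 2324 mm² (U = 1.0, A_e = A_n). φR_n = 0.75 × 450 × 2324 = 784.4 kN.
Governing: min(1069.7, 1689.7, 1009.3, 961.4, 784.4) = 784.4 kN → net-section rupture.

784.4 kN (net-section rupture governs)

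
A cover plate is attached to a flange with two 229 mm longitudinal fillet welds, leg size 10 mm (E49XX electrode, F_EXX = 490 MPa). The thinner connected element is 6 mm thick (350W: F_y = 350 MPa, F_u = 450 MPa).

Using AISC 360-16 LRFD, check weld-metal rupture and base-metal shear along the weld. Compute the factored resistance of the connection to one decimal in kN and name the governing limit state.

556.5 kN (base-metal shear governs)

Weld metal: throat = 0.707×10 = 7.07 mm, L = 2×229 = 458 mm. φR_n = 0.75 × 0.6 × 490 × 7.07 × 458 = 714.0 kN.
Base metal shear (6 mm plate): yield φR_n = 1.0×0.6×350×6×458 = 577.1 kN; rupture φR_n = 0.75×0.6×450×6×458 = 556.5 kN; take 556.5 kN (rupture).
Governing: min(714.0, 556.5) = 556.5 kN → base-metal shear.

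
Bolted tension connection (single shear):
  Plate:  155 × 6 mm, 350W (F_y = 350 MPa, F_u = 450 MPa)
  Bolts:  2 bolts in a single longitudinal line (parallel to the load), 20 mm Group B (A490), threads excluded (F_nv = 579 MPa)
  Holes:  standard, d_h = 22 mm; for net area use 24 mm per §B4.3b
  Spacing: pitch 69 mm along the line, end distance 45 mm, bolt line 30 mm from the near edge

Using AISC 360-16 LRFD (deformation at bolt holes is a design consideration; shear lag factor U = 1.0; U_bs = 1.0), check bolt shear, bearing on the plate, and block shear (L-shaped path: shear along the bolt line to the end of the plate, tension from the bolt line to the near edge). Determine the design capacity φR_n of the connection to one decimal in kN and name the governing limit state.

Bolt shear: A_b = π(20)²/4 = 314.16 mm². φR_n = 0.75 × 579 × 314.16 × 2 × 1 = 272.8 kN.
Bearing (6 mm plate, F_u = 450 MPa): end bolts L_c = 45 − 22/2 = 34, R_n = min(1.2×34×6×450, 2.4×20×6×450) = 110.16 kN/bolt; interior L_c = 69 − 22 = 47, R_n = 129.6 kN/bolt. φR_n = 0.75 × (1×110.16 + 1×129.6) = 179.8 kN.
Block shear: shear path 1×[45+1×69] = 1×114 mm, A_gv = 684, A_nv = 1×(114 − 1.5×24)×6 = 468 mm²; tension to near edge: (30 − 0.5×24)×6 = 108 mm². R_n = min(0.6×450×468, 0.6×350×684) + 1.0×450×108 = min(126.36, 143.64) + 48.6 = 174.96 kN. φR_n = 0.75 × 174.96 = 131.2 kN.
Governing: min(272.8, 179.8, 131.2) = 131.2 kN → block shear.

131.2 kN (block shear governs)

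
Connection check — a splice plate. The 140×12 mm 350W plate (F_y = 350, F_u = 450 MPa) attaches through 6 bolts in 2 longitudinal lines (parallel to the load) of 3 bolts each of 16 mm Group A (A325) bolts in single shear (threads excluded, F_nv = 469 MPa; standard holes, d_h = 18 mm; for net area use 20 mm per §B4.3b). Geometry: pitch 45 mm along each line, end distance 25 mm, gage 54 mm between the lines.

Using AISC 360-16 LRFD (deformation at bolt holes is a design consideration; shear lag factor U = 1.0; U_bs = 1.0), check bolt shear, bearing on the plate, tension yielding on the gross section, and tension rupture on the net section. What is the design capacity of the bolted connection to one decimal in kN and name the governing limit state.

Bolt shear: A_b = π(16)²/4 = 201.06 mm². φR_n = 0.75 × 469 × 201.06 × 6 × 1 = 424.3 kN.
Bearing (12 mm plate, F_u = 450 MPa): end bolts L_c = 25 − 18/2 = 16, R_n = min(1.2×16×12×450, 2.4×16×12×450) = 103.68 kN/bolt; interior L_c = 45 − 18 = 27, R_n = 174.96 kN/bolt. φR_n = 0.75 × (2×103.68 + 4×174.96) = 680.4 kN.
Tension yield (gross): A_g = 140×12 = 1680 mm². φR_n = 0.90 × 350 × 1680 = 529.2 kN.
Tension rupture (net): A_n = (140 − 2×20)×12 = 1200 mm² (U = 1.0, A_e = A_n). φR_n = 0.75 × 450 × 1200 = 405.0 kN.
Governing: min(424.3, 680.4, 529.2, 405.0) = 405.0 kN → net-section rupture.

405.0 kN (net-section rupture governs)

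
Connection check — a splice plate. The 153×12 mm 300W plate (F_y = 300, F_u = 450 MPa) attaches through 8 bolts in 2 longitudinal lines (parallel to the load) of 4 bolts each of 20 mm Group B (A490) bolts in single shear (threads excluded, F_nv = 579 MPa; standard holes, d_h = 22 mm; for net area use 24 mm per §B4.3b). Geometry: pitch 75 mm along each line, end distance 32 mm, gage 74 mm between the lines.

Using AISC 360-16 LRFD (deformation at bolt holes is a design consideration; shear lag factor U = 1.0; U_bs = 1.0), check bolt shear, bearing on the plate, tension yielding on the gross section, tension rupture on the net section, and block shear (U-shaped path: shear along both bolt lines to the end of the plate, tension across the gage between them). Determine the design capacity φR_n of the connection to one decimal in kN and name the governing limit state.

425.3 kN (net-section rupture governs)

Bolt shear: A_b = π(20)²/4 = 314.16 mm². φR_n = 0.75 × 579 × 314.16 × 8 × 1 = 1091.4 kN.
Bearing (12 mm plate, F_u = 450 MPa): end bolts L_c = 32 − 22/2 = 21, R_n = min(1.2×21×12×450, 2.4×20×12×450) = 136.08 kN/bolt; interior L_c = 75 − 22 = 53, R_n = 259.2 kN/bolt. φR_n = 0.75 × (2×136.08 + 6×259.2) = 1370.5 kN.
Tension yield (gross): A_g = 153×12 = 1836 mm². φR_n = 0.90 × 300 × 1836 = 495.7 kN.
Tension rupture (net): A_n = (153 − 2×24)×12 = 1260 mm² (U = 1.0, A_e = A_n). φR_n = 0.75 × 450 × 1260 = 425.3 kN.
Block shear: shear path 2×[32+3×75] = 2×257 mm, A_gv = 6168, A_nv = 2×(257 − 3.5×24)×12 = 4152 mm²; tension across gage: (74 − 1×24)×12 = 600 mm². R_n = min(0.6×450×4152, 0.6×300×6168) + 1.0×450×600 = min(1121, 1110.2) + 270 = 1380.2 kN. φR_n = 0.75 × 1380.2 = 1035.2 kN.
Governing: min(1091.4, 1370.5, 495.7, 425.3, 1035.2) = 425.3 kN → net-section rupture.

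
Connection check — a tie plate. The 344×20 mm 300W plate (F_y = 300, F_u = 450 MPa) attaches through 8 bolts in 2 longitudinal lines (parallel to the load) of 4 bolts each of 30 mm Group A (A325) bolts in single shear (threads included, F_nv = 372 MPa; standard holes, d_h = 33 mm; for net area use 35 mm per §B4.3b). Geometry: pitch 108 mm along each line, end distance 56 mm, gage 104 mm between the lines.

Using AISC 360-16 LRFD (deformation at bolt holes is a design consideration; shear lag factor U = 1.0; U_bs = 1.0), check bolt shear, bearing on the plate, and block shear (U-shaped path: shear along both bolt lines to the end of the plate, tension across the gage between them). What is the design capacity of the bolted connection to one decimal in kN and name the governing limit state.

1577.7 kN (bolt shear governs)

Bolt shear: A_b = π(30)²/4 = 706.86 mm². φR_n = 0.75 × 372 × 706.86 × 8 × 1 = 1577.7 kN.
Bearing (20 mm plate, F_u = 450 MPa): end bolts L_c = 56 − 33/2 = 39.5, R_n = min(1.2×39.5×20×450, 2.4×30×20×450) = 426.6 kN/bolt; interior L_c = 108 − 33 = 75, R_n = 648 kN/bolt. φR_n = 0.75 × (2×426.6 + 6×648) = 3555.9 kN.
Block shear: shear path 2×[56+3×108] = 2×380 mm, A_gv = 15200, A_nv = 2×(380 − 3.5×35)×20 = 10300 mm²; tension across gage: (104 − 1×35)×20 = 1380 mm². R_n = min(0.6×450×10300, 0.6×300×15200) + 1.0×450×1380 = min(2781, 2736) + 621 = 3357 kN. φR_n = 0.75 × 3357 = 2517.8 kN.
Governing: min(1577.7, 3555.9, 2517.8) = 1577.7 kN → bolt shear.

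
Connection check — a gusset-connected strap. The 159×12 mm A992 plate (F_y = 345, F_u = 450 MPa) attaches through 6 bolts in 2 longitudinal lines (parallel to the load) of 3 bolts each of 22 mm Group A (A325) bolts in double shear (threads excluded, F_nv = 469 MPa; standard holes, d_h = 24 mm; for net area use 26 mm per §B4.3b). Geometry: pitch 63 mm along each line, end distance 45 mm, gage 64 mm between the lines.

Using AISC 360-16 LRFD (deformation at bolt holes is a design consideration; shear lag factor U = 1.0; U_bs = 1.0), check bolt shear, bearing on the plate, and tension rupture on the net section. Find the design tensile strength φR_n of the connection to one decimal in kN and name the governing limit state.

433.4 kN (net-section rupture governs)

Bolt shear: A_b = π(22)²/4 = 380.13 mm². φR_n = 0.75 × 469 × 380.13 × 6 × 2 = 1604.5 kN.
Bearing (12 mm plate, F_u = 450 MPa): end bolts L_c = 45 − 24/2 = 33, R_n = min(1.2×33×12×450, 2.4×22×12×450) = 213.84 kN/bolt; interior L_c = 63 − 24 = 39, R_n = 252.72 kN/bolt. φR_n = 0.75 × (2×213.84 + 4×252.72) = 1078.9 kN.
Tension rupture (net): A_n = (159 − 2×26)×12 = 1284 mm² (U = 1.0, A_e = A_n). φR_n = 0.75 × 450 × 1284 = 433.4 kN.
Governing: min(1604.5, 1078.9, 433.4) = 433.4 kN → net-section rupture.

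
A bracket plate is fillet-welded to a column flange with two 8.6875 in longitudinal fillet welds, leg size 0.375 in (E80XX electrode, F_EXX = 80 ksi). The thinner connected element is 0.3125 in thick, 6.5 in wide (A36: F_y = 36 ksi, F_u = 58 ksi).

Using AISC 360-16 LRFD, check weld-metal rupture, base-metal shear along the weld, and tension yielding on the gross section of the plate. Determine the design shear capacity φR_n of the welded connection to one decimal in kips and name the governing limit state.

65.8 kips (gross-section yield governs)

Weld metal: throat = 0.707×0.375 = 0.26513 in, L = 2×8.6875 = 17.375 in. φR_n = 0.75 × 0.6 × 80 × 0.26513 × 17.375 = 165.8 kips.
Base metal shear (0.3125 in plate): yield φR_n = 1.0×0.6×36×0.3125×17.375 = 117.3 kips; rupture φR_n = 0.75×0.6×58×0.3125×17.375 = 141.7 kips; take 117.3 kips (yield).
Tension yield (gross): A_g = 6.5×0.3125 = 2.0313 in². φR_n = 0.90 × 36 × 2.0313 = 65.8 kips.
Governing: min(165.8, 117.3, 65.8) = 65.8 kips → gross-section yield.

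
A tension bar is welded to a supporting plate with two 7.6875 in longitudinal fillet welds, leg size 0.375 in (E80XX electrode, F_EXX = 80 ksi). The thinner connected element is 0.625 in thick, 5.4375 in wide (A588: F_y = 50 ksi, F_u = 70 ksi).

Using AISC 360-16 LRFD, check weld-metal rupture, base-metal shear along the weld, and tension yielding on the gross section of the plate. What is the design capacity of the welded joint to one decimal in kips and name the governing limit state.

Weld metal: throat = 0.707×0.375 = 0.26513 in, L = 2×7.6875 = 15.375 in. φR_n = 0.75 × 0.6 × 80 × 0.26513 × 15.375 = 146.7 kips.
Base metal shear (0.625 in plate): yield φR_n = 1.0×0.6×50×0.625×15.375 = 288.3 kips; rupture φR_n = 0.75×0.6×70×0.625×15.375 = 302.7 kips; take 288.3 kips (yield).
Tension yield (gross): A_g = 5.4375×0.625 = 3.3984 in². φR_n = 0.90 × 50 × 3.3984 = 152.9 kips.
Governing: min(146.7, 288.3, 152.9) = 146.7 kips → weld metal.

146.7 kips (weld metal governs)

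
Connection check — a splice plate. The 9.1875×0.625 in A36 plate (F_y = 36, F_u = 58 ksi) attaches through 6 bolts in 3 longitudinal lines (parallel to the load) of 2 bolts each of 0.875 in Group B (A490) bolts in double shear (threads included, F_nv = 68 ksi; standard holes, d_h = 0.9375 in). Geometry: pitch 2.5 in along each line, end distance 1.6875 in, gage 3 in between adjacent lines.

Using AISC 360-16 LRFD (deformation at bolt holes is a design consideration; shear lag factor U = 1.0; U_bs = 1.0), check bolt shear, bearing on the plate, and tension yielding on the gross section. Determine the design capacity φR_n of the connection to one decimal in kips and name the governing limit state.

Bolt shear: A_b = π(0.875)²/4 = 0.60132 in². φR_n = 0.75 × 68 × 0.60132 × 6 × 2 = 368.0 kips.
Bearing (0.625 in plate, F_u = 58 ksi): end bolts L_c = 1.6875 − 0.9375/2 = 1.21875, R_n = min(1.2×1.21875×0.625×58, 2.4×0.875×0.625×58) = 53.016 kips/bolt; interior L_c = 2.5 − 0.9375 = 1.5625, R_n = 67.969 kips/bolt. φR_n = 0.75 × (3×53.016 + 3×67.969) = 272.2 kips.
Tension yield (gross): A_g = 9.1875×0.625 = 5.7422 in². φR_n = 0.90 × 36 × 5.7422 = 186.0 kips.
Governing: min(368.0, 272.2, 186.0) = 186.0 kips → gross-section yield.

186.0 kips (gross-section yield governs)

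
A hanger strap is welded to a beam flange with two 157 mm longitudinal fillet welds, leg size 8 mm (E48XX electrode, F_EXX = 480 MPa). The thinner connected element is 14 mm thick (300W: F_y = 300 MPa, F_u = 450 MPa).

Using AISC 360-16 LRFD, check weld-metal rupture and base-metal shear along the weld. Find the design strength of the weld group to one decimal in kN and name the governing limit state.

383.6 kN (weld metal governs)

Weld metal: throat = 0.707×8 = 5.656 mm, L = 2×157 = 314 mm. φR_n = 0.75 × 0.6 × 480 × 5.656 × 314 = 383.6 kN.
Base metal shear (14 mm plate): yield φR_n = 1.0×0.6×300×14×314 = 791.3 kN; rupture φR_n = 0.75×0.6×450×14×314 = 890.2 kN; take 791.3 kN (yield).
Governing: min(383.6, 791.3) = 383.6 kN → weld metal.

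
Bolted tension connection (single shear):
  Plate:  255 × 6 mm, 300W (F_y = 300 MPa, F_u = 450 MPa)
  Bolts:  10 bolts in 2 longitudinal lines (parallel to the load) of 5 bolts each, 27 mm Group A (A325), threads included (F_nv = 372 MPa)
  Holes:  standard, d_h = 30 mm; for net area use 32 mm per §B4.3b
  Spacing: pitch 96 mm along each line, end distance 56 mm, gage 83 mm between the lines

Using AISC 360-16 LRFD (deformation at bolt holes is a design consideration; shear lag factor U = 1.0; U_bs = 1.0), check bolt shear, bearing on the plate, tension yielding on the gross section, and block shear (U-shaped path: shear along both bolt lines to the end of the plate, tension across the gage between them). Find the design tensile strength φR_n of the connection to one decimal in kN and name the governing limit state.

Bolt shear: A_b = π(27)²/4 = 572.56 mm². φR_n = 0.75 × 372 × 572.56 × 10 × 1 = 1597.4 kN.
Bearing (6 mm plate, F_u = 450 MPa): end bolts L_c = 56 − 30/2 = 41, R_n = min(1.2×41×6×450, 2.4×27×6×450) = 132.84 kN/bolt; interior L_c = 96 − 30 = 66, R_n = 174.96 kN/bolt. φR_n = 0.75 × (2×132.84 + 8×174.96) = 1249.0 kN.
Tension yield (gross): A_g = 255×6 = 1530 mm². φR_n = 0.90 × 300 × 1530 = 413.1 kN.
Block shear: shear path 2×[56+4×96] = 2×440 mm, A_gv = 5280, A_nv = 2×(440 − 4.5×32)×6 = 3552 mm²; tension across gage: (83 − 1×32)×6 = 306 mm². R_n = min(0.6×450×3552, 0.6×300×5280) + 1.0×450×306 = min(959.04, 950.4) + 137.7 = 1088.1 kN. φR_n = 0.75 × 1088.1 = 816.1 kN.
Governing: min(1597.4, 1249.0, 413.1, 816.1) = 413.1 kN → gross-section yield.

413.1 kN (gross-section yield governs)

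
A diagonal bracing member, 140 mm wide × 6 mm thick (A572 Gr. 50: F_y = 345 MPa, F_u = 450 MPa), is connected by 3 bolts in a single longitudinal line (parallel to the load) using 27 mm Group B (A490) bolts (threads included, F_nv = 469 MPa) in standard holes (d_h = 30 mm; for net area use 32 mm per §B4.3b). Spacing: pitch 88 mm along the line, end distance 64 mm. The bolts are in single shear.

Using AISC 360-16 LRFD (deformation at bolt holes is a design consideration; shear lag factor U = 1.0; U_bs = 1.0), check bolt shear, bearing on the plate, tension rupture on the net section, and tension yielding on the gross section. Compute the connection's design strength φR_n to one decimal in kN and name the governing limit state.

218.7 kN (net-section rupture governs)

Bolt shear: A_b = π(27)²/4 = 572.56 mm². φR_n = 0.75 × 469 × 572.56 × 3 × 1 = 604.2 kN.
Bearing (6 mm plate, F_u = 450 MPa): end bolts L_c = 64 − 30/2 = 49, R_n = min(1.2×49×6×450, 2.4×27×6×450) = 158.76 kN/bolt; interior L_c = 88 − 30 = 58, R_n = 174.96 kN/bolt. φR_n = 0.75 × (1×158.76 + 2×174.96) = 381.5 kN.
Tension rupture (net): A_n = (140 − 1×32)×6 = 648 mm² (U = 1.0, A_e = A_n). φR_n = 0.75 × 450 × 648 = 218.7 kN.
Tension yield (gross): A_g = 140×6 = 840 mm². φR_n = 0.90 × 345 × 840 = 260.8 kN.
Governing: min(604.2, 381.5, 218.7, 260.8) = 218.7 kN → net-section rupture.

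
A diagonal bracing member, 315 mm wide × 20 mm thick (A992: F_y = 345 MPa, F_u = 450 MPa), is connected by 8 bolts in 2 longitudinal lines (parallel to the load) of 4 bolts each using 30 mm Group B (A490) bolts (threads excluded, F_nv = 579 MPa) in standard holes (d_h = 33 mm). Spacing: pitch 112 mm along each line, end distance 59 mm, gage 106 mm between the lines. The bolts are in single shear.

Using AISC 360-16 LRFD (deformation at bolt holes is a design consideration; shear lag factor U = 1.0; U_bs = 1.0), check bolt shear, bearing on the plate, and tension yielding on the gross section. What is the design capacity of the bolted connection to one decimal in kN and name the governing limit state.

Bolt shear: A_b = π(30)²/4 = 706.86 mm². φR_n = 0.75 × 579 × 706.86 × 8 × 1 = 2455.6 kN.
Bearing (20 mm plate, F_u = 450 MPa): end bolts L_c = 59 − 33/2 = 42.5, R_n = min(1.2×42.5×20×450, 2.4×30×20×450) = 459 kN/bolt; interior L_c = 112 − 33 = 79, R_n = 648 kN/bolt. φR_n = 0.75 × (2×459 + 6×648) = 3604.5 kN.
Tension yield (gross): A_g = 315×20 = 6300 mm². φR_n = 0.90 × 345 × 6300 = 1956.2 kN.
Governing: min(2455.6, 3604.5, 1956.2) = 1956.2 kN → gross-section yield.

1956.2 kN (gross-section yield governs)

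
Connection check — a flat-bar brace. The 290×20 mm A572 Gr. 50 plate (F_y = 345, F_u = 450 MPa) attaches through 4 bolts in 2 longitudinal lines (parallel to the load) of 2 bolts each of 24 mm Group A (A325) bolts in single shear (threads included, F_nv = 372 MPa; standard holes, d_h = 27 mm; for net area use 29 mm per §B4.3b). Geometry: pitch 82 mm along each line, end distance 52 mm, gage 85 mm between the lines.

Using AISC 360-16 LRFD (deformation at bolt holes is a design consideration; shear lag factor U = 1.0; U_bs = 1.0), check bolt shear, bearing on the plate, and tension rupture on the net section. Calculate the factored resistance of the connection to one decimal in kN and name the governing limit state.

Bolt shear: A_b = π(24)²/4 = 452.39 mm². φR_n = 0.75 × 372 × 452.39 × 4 × 1 = 504.9 kN.
Bearing (20 mm plate, F_u = 450 MPa): end bolts L_c = 52 − 27/2 = 38.5, R_n = min(1.2×38.5×20×450, 2.4×24×20×450) = 415.8 kN/bolt; interior L_c = 82 − 27 = 55, R_n = 518.4 kN/bolt. φR_n = 0.75 × (2×415.8 + 2×518.4) = 1401.3 kN.
Tension rupture (net): A_n = (290 − 2×29)×20 = 4640 mm² (U = 1.0, A_e = A_n). φR_n = 0.75 × 450 × 4640 = 1566.0 kN.
Governing: min(504.9, 1401.3, 1566.0) = 504.9 kN → bolt shear.

504.9 kN (bolt shear governs)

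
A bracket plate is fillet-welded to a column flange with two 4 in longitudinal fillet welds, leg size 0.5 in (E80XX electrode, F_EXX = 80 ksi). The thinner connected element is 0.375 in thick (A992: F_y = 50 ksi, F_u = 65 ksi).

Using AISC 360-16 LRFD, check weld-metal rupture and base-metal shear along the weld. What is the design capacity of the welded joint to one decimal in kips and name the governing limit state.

Weld metal: throat = 0.707×0.5 = 0.3535 in, L = 2×4 = 8 in. φR_n = 0.75 × 0.6 × 80 × 0.3535 × 8 = 101.8 kips.
Base metal shear (0.375 in plate): yield φR_n = 1.0×0.6×50×0.375×8 = 90.0 kips; rupture φR_n = 0.75×0.6×65×0.375×8 = 87.8 kips; take 87.8 kips (rupture).
Governing: min(101.8, 87.8) = 87.8 kips → base-metal shear.

87.8 kips (base-metal shear governs)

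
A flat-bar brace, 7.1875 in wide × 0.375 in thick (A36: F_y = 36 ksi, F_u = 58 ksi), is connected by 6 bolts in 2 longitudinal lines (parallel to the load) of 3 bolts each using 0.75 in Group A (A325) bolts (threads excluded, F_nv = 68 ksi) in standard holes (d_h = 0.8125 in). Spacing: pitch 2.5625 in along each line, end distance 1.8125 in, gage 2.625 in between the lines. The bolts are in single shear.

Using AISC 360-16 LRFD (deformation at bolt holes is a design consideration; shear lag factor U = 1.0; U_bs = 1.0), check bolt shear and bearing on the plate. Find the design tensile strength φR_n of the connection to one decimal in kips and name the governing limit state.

Bolt shear: A_b = π(0.75)²/4 = 0.44179 in². φR_n = 0.75 × 68 × 0.44179 × 6 × 1 = 135.2 kips.
Bearing (0.375 in plate, F_u = 58 ksi): end bolts L_c = 1.8125 − 0.8125/2 = 1.40625, R_n = min(1.2×1.40625×0.375×58, 2.4×0.75×0.375×58) = 36.703 kips/bolt; interior L_c = 2.5625 − 0.8125 = 1.75, R_n = 39.15 kips/bolt. φR_n = 0.75 × (2×36.703 + 4×39.15) = 172.5 kips.
Governing: min(135.2, 172.5) = 135.2 kips → bolt shear.

135.2 kips (bolt shear governs)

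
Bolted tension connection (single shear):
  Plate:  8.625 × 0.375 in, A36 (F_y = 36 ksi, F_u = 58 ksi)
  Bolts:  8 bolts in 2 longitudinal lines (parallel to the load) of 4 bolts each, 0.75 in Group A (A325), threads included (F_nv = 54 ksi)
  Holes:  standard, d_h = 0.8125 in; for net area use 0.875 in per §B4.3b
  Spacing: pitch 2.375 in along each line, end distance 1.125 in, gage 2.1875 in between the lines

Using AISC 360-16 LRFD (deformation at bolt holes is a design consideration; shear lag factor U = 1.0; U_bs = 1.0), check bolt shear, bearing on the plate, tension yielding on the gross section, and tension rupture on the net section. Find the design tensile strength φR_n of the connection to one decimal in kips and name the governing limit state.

Bolt shear: A_b = π(0.75)²/4 = 0.44179 in². φR_n = 0.75 × 54 × 0.44179 × 8 × 1 = 143.1 kips.
Bearing (0.375 in plate, F_u = 58 ksi): end bolts L_c = 1.125 − 0.8125/2 = 0.71875, R_n = min(1.2×0.71875×0.375×58, 2.4×0.75×0.375×58) = 18.759 kips/bolt; interior L_c = 2.375 − 0.8125 = 1.5625, R_n = 39.15 kips/bolt. φR_n = 0.75 × (2×18.759 + 6×39.15) = 204.3 kips.
Tension yield (gross): A_g = 8.625×0.375 = 3.2344 in². φR_n = 0.90 × 36 × 3.2344 = 104.8 kips.
Tension rupture (net): A_n = (8.625 − 2×0.875)×0.375 = 2.5781 in² (U = 1.0, A_e = A_n). φR_n = 0.75 × 58 × 2.5781 = 112.1 kips.
Governing: min(143.1, 204.3, 104.8, 112.1) = 104.8 kips → gross-section yield.

104.8 kips (gross-section yield governs)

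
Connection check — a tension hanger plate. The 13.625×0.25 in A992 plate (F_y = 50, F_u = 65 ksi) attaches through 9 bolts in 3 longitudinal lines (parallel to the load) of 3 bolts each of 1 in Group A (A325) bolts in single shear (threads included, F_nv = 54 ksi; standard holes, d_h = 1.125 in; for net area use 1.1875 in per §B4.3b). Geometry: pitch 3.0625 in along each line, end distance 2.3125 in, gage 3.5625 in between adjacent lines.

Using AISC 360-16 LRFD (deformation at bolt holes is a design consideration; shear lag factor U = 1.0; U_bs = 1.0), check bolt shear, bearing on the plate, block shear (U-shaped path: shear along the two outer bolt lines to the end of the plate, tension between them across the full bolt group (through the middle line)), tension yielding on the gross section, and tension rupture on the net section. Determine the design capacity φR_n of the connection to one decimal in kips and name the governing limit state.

Bolt shear: A_b = π(1)²/4 = 0.7854 in². φR_n = 0.75 × 54 × 0.7854 × 9 × 1 = 286.3 kips.
Bearing (0.25 in plate, F_u = 65 ksi): end bolts L_c = 2.3125 − 1.125/2 = 1.75, R_n = min(1.2×1.75×0.25×65, 2.4×1×0.25×65) = 34.125 kips/bolt; interior L_c = 3.0625 − 1.125 = 1.9375, R_n = 37.781 kips/bolt. φR_n = 0.75 × (3×34.125 + 6×37.781) = 246.8 kips.
Block shear: shear path 2×[2.3125+2×3.0625] = 2×8.4375 in, A_gv = 4.2188, A_nv = 2×(8.4375 − 2.5×1.1875)×0.25 = 2.7344 in²; tension across gage: (7.125 − 2×1.1875)×0.25 = 1.1875 in². R_n = min(0.6×65×2.7344, 0.6×50×4.2188) + 1.0×65×1.1875 = min(106.64, 126.56) + 77.188 = 183.83 kips. φR_n = 0.75 × 183.83 = 137.9 kips.
Tension yield (gross): A_g = 13.625×0.25 = 3.4063 in². φR_n = 0.90 × 50 × 3.4063 = 153.3 kips.
Tension rupture (net): A_n = (13.625 − 3×1.1875)×0.25 = 2.5156 in² (U = 1.0, A_e = A_n). φR_n = 0.75 × 65 × 2.5156 = 122.6 kips.
Governing: min(286.3, 246.8, 137.9, 153.3, 122.6) = 122.6 kips → net-section rupture.

122.6 kips (net-section rupture governs)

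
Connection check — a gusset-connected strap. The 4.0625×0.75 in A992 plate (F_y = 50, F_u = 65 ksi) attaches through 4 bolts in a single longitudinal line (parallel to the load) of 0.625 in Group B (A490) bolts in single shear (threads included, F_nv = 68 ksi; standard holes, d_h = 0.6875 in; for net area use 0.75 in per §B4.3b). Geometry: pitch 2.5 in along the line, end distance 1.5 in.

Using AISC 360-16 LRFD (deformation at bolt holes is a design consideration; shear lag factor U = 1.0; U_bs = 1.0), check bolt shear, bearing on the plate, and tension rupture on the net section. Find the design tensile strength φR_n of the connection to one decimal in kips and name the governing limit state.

Bolt shear: A_b = π(0.625)²/4 = 0.3068 in². φR_n = 0.75 × 68 × 0.3068 × 4 × 1 = 62.6 kips.
Bearing (0.75 in plate, F_u = 65 ksi): end bolts L_c = 1.5 − 0.6875/2 = 1.15625, R_n = min(1.2×1.15625×0.75×65, 2.4×0.625×0.75×65) = 67.641 kips/bolt; interior L_c = 2.5 − 0.6875 = 1.8125, R_n = 73.125 kips/bolt. φR_n = 0.75 × (1×67.641 + 3×73.125) = 215.3 kips.
Tension rupture (net): A_n = (4.0625 − 1×0.75)×0.75 = 2.4844 in² (U = 1.0, A_e = A_n). φR_n = 0.75 × 65 × 2.4844 = 121.1 kips.
Governing: min(62.6, 215.3, 121.1) = 62.6 kips → bolt shear.

62.6 kips (bolt shear governs)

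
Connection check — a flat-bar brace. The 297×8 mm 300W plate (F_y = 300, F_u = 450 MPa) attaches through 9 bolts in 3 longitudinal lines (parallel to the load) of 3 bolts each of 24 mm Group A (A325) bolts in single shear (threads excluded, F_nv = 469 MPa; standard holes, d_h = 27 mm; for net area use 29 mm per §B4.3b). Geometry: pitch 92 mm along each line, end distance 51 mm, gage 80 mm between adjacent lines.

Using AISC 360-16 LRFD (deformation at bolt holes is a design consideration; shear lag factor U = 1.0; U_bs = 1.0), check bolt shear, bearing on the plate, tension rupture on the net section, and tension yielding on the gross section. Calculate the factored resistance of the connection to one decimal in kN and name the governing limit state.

Bolt shear: A_b = π(24)²/4 = 452.39 mm². φR_n = 0.75 × 469 × 452.39 × 9 × 1 = 1432.2 kN.
Bearing (8 mm plate, F_u = 450 MPa): end bolts L_c = 51 − 27/2 = 37.5, R_n = min(1.2×37.5×8×450, 2.4×24×8×450) = 162 kN/bolt; interior L_c = 92 − 27 = 65, R_n = 207.36 kN/bolt. φR_n = 0.75 × (3×162 + 6×207.36) = 1297.6 kN.
Tension rupture (net): A_n = (297 − 3×29)×8 = 1680 mm² (U = 1.0, A_e = A_n). φR_n = 0.75 × 450 × 1680 = 567.0 kN.
Tension yield (gross): A_g = 297×8 = 2376 mm². φR_n = 0.90 × 300 × 2376 = 641.5 kN.
Governing: min(1432.2, 1297.6, 567.0, 641.5) = 567.0 kN → net-section rupture.

567.0 kN (net-section rupture governs)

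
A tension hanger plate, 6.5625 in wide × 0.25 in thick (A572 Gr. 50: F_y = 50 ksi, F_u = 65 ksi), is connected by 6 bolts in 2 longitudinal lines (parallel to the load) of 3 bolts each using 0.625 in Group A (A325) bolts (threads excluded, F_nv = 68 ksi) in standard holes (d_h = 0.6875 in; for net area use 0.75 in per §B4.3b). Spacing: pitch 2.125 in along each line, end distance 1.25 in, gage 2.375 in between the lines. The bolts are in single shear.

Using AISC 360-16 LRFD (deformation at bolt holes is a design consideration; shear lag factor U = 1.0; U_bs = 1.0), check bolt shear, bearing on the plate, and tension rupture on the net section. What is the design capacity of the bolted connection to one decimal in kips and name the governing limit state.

61.7 kips (net-section rupture governs)

Bolt shear: A_b = π(0.625)²/4 = 0.3068 in². φR_n = 0.75 × 68 × 0.3068 × 6 × 1 = 93.9 kips.
Bearing (0.25 in plate, F_u = 65 ksi): end bolts L_c = 1.25 − 0.6875/2 = 0.90625, R_n = min(1.2×0.90625×0.25×65, 2.4×0.625×0.25×65) = 17.672 kips/bolt; interior L_c = 2.125 − 0.6875 = 1.4375, R_n = 24.375 kips/bolt. φR_n = 0.75 × (2×17.672 + 4×24.375) = 99.6 kips.
Tension rupture (net): A_n = (6.5625 − 2×0.75)×0.25 = 1.2656 in² (U = 1.0, A_e = A_n). φR_n = 0.75 × 65 × 1.2656 = 61.7 kips.
Governing: min(93.9, 99.6, 61.7) = 61.7 kips → net-section rupture.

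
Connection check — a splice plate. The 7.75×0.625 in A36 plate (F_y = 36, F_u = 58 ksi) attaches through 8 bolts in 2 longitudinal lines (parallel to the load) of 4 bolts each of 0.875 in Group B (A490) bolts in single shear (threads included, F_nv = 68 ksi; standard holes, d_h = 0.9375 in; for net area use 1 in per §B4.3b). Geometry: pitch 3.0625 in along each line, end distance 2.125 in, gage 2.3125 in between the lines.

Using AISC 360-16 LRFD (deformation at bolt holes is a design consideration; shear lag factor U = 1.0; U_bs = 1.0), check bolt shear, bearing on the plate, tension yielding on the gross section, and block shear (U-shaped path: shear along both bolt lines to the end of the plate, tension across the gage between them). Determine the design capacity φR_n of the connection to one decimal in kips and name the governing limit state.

Bolt shear: A_b = π(0.875)²/4 = 0.60132 in². φR_n = 0.75 × 68 × 0.60132 × 8 × 1 = 245.3 kips.
Bearing (0.625 in plate, F_u = 58 ksi): end bolts L_c = 2.125 − 0.9375/2 = 1.65625, R_n = min(1.2×1.65625×0.625×58, 2.4×0.875×0.625×58) = 72.047 kips/bolt; interior L_c = 3.0625 − 0.9375 = 2.125, R_n = 76.125 kips/bolt. φR_n = 0.75 × (2×72.047 + 6×76.125) = 450.6 kips.
Tension yield (gross): A_g = 7.75×0.625 = 4.8438 in². φR_n = 0.90 × 36 × 4.8438 = 156.9 kips.
Block shear: shear path 2×[2.125+3×3.0625] = 2×11.3125 in, A_gv = 14.141, A_nv = 2×(11.3125 − 3.5×1)×0.625 = 9.7656 in²; tension across gage: (2.3125 − 1×1)×0.625 = 0.82031 in². R_n = min(0.6×58×9.7656, 0.6×36×14.141) + 1.0×58×0.82031 = min(339.84, 305.45) + 47.578 = 353.03 kips. φR_n = 0.75 × 353.03 = 264.8 kips.
Governing: min(245.3, 450.6, 156.9, 264.8) = 156.9 kips → gross-section yield.

156.9 kips (gross-section yield governs)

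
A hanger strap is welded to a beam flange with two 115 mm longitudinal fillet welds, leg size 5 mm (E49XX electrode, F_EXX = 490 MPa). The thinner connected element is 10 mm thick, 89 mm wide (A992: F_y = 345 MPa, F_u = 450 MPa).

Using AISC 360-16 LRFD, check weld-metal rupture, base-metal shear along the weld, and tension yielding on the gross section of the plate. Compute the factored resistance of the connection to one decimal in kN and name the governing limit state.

Weld metal: throat = 0.707×5 = 3.535 mm, L = 2×115 = 230 mm. φR_n = 0.75 × 0.6 × 490 × 3.535 × 230 = 179.3 kN.
Base metal shear (10 mm plate): yield φR_n = 1.0×0.6×345×10×230 = 476.1 kN; rupture φR_n = 0.75×0.6×450×10×230 = 465.8 kN; take 465.8 kN (rupture).
Tension yield (gross): A_g = 89×10 = 890 mm². φR_n = 0.90 × 345 × 890 = 276.3 kN.
Governing: min(179.3, 465.8, 276.3) = 179.3 kN → weld metal.

179.3 kN (weld metal governs)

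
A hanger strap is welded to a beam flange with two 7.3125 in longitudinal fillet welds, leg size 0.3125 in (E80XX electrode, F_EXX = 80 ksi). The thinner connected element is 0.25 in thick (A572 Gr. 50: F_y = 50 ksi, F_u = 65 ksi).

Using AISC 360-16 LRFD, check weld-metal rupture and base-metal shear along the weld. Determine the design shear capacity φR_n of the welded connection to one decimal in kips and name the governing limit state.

Weld metal: throat = 0.707×0.3125 = 0.22094 in, L = 2×7.3125 = 14.625 in. φR_n = 0.75 × 0.6 × 80 × 0.22094 × 14.625 = 116.3 kips.
Base metal shear (0.25 in plate): yield φR_n = 1.0×0.6×50×0.25×14.625 = 109.7 kips; rupture φR_n = 0.75×0.6×65×0.25×14.625 = 106.9 kips; take 106.9 kips (rupture).
Governing: min(116.3, 106.9) = 106.9 kips → base-metal shear.

106.9 kips (base-metal shear governs)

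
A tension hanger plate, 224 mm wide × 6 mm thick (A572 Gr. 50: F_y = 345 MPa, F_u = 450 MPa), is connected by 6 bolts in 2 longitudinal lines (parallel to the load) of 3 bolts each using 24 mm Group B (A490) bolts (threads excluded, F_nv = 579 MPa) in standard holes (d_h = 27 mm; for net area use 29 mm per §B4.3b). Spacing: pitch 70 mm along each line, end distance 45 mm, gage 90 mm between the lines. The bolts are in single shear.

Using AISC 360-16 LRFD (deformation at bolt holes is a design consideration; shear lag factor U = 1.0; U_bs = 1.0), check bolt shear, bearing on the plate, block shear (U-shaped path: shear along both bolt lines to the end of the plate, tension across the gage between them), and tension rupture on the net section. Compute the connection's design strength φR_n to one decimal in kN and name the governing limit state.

Bolt shear: A_b = π(24)²/4 = 452.39 mm². φR_n = 0.75 × 579 × 452.39 × 6 × 1 = 1178.7 kN.
Bearing (6 mm plate, F_u = 450 MPa): end bolts L_c = 45 − 27/2 = 31.5, R_n = min(1.2×31.5×6×450, 2.4×24×6×450) = 102.06 kN/bolt; interior L_c = 70 − 27 = 43, R_n = 139.32 kN/bolt. φR_n = 0.75 × (2×102.06 + 4×139.32) = 571.1 kN.
Block shear: shear path 2×[45+2×70] = 2×185 mm, A_gv = 2220, A_nv = 2×(185 − 2.5×29)×6 = 1350 mm²; tension across gage: (90 − 1×29)×6 = 366 mm². R_n = min(0.6×450×1350, 0.6×345×2220) + 1.0×450×366 = min(364.5, 459.54) + 164.7 = 529.2 kN. φR_n = 0.75 × 529.2 = 396.9 kN.
Tension rupture (net): A_n = (224 − 2×29)×6 = 996 mm² (U = 1.0, A_e = A_n). φR_n = 0.75 × 450 × 996 = 336.2 kN.
Governing: min(1178.7, 571.1, 396.9, 336.2) = 336.2 kN → net-section rupture.

336.2 kN (net-section rupture governs)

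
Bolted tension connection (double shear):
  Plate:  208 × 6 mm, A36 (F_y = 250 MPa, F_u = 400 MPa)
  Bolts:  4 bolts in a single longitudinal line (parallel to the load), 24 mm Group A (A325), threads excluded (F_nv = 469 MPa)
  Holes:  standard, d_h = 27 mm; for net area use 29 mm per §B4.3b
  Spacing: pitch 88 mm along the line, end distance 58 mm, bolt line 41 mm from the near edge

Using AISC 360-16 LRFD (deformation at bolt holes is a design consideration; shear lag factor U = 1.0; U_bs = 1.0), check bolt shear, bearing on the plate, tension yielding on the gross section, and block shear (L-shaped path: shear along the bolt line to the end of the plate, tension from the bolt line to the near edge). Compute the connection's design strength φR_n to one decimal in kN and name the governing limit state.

Bolt shear: A_b = π(24)²/4 = 452.39 mm². φR_n = 0.75 × 469 × 452.39 × 4 × 2 = 1273.0 kN.
Bearing (6 mm plate, F_u = 400 MPa): end bolts L_c = 58 − 27/2 = 44.5, R_n = min(1.2×44.5×6×400, 2.4×24×6×400) = 128.16 kN/bolt; interior L_c = 88 − 27 = 61, R_n = 138.24 kN/bolt. φR_n = 0.75 × (1×128.16 + 3×138.24) = 407.2 kN.
Tension yield (gross): A_g = 208×6 = 1248 mm². φR_n = 0.90 × 250 × 1248 = 280.8 kN.
Block shear: shear path 1×[58+3×88] = 1×322 mm, A_gv = 1932, A_nv = 1×(322 − 3.5×29)×6 = 1323 mm²; tension to near edge: (41 − 0.5×29)×6 = 159 mm². R_n = min(0.6×400×1323, 0.6×250×1932) + 1.0×400×159 = min(317.52, 289.8) + 63.6 = 353.4 kN. φR_n = 0.75 × 353.4 = 265.1 kN.
Governing: min(1273.0, 407.2, 280.8, 265.1) = 265.1 kN → block shear.

265.1 kN (block shear governs)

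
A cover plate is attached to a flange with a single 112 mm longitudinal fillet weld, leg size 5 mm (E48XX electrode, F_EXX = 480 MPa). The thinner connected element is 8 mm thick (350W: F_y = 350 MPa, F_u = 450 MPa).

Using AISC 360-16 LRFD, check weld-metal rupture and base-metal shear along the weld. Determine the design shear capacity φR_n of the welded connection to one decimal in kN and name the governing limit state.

Weld metal: throat = 0.707×5 = 3.535 mm, L = 112 mm. φR_n = 0.75 × 0.6 × 480 × 3.535 × 112 = 85.5 kN.
Base metal shear (8 mm plate): yield φR_n = 1.0×0.6×350×8×112 = 188.2 kN; rupture φR_n = 0.75×0.6×450×8×112 = 181.4 kN; take 181.4 kN (rupture).
Governing: min(85.5, 181.4) = 85.5 kN → weld metal.

85.5 kN (weld metal governs)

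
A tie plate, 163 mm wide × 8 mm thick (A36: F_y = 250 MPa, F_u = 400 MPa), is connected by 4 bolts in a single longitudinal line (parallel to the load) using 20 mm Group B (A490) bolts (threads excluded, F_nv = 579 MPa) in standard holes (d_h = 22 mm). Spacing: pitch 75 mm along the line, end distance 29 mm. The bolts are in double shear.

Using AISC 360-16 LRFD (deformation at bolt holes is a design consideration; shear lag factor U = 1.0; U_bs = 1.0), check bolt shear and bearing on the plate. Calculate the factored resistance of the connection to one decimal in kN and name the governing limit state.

Bolt shear: A_b = π(20)²/4 = 314.16 mm². φR_n = 0.75 × 579 × 314.16 × 4 × 2 = 1091.4 kN.
Bearing (8 mm plate, F_u = 400 MPa): end bolts L_c = 29 − 22/2 = 18, R_n = min(1.2×18×8×400, 2.4×20×8×400) = 69.12 kN/bolt; interior L_c = 75 − 22 = 53, R_n = 153.6 kN/bolt. φR_n = 0.75 × (1×69.12 + 3×153.6) = 397.4 kN.
Governing: min(1091.4, 397.4) = 397.4 kN → bearing.

397.4 kN (bearing governs)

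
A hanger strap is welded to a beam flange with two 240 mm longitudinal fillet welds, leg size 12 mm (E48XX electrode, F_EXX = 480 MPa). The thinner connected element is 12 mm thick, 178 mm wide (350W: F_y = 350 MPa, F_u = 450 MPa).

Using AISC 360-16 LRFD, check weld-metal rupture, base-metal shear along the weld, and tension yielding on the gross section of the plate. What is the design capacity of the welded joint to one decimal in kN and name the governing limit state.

Weld metal: throat = 0.707×12 = 8.484 mm, L = 2×240 = 480 mm. φR_n = 0.75 × 0.6 × 480 × 8.484 × 480 = 879.6 kN.
Base metal shear (12 mm plate): yield φR_n = 1.0×0.6×350×12×480 = 1209.6 kN; rupture φR_n = 0.75×0.6×450×12×480 = 1166.4 kN; take 1166.4 kN (rupture).
Tension yield (gross): A_g = 178×12 = 2136 mm². φR_n = 0.90 × 350 × 2136 = 672.8 kN.
Governing: min(879.6, 1166.4, 672.8) = 672.8 kN → gross-section yield.

672.8 kN (gross-section yield governs)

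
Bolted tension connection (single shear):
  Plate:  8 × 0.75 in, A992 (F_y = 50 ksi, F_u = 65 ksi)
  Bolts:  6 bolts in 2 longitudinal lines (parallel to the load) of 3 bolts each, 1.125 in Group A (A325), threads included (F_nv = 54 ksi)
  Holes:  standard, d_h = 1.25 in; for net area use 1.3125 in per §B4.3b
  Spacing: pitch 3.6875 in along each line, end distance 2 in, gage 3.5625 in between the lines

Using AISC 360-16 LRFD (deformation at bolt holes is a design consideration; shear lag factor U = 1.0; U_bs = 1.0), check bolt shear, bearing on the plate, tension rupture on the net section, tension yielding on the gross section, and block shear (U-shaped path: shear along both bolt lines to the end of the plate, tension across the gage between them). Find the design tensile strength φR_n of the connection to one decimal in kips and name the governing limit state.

196.5 kips (net-section rupture governs)

Bolt shear: A_b = π(1.125)²/4 = 0.99402 in². φR_n = 0.75 × 54 × 0.99402 × 6 × 1 = 241.5 kips.
Bearing (0.75 in plate, F_u = 65 ksi): end bolts L_c = 2 − 1.25/2 = 1.375, R_n = min(1.2×1.375×0.75×65, 2.4×1.125×0.75×65) = 80.438 kips/bolt; interior L_c = 3.6875 − 1.25 = 2.4375, R_n = 131.63 kips/bolt. φR_n = 0.75 × (2×80.438 + 4×131.63) = 515.5 kips.
Tension rupture (net): A_n = (8 − 2×1.3125)×0.75 = 4.0313 in² (U = 1.0, A_e = A_n). φR_n = 0.75 × 65 × 4.0313 = 196.5 kips.
Tension yield (gross): A_g = 8×0.75 = 6 in². φR_n = 0.90 × 50 × 6 = 270.0 kips.
Block shear: shear path 2×[2+2×3.6875] = 2×9.375 in, A_gv = 14.063, A_nv = 2×(9.375 − 2.5×1.3125)×0.75 = 9.1406 in²; tension across gage: (3.5625 − 1×1.3125)×0.75 = 1.6875 in². R_n = min(0.6×65×9.1406, 0.6×50×14.063) + 1.0×65×1.6875 = min(356.48, 421.89) + 109.69 = 466.17 kips. φR_n = 0.75 × 466.17 = 349.6 kips.
Governing: min(241.5, 515.5, 196.5, 270.0, 349.6) = 196.5 kips → net-section rupture.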